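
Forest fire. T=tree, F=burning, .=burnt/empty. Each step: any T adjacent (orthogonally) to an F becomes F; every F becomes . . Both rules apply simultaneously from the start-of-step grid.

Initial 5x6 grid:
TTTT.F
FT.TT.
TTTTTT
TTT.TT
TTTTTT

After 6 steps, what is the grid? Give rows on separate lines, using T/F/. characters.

Step 1: 3 trees catch fire, 2 burn out
  FTTT..
  .F.TT.
  FTTTTT
  TTT.TT
  TTTTTT
Step 2: 3 trees catch fire, 3 burn out
  .FTT..
  ...TT.
  .FTTTT
  FTT.TT
  TTTTTT
Step 3: 4 trees catch fire, 3 burn out
  ..FT..
  ...TT.
  ..FTTT
  .FT.TT
  FTTTTT
Step 4: 4 trees catch fire, 4 burn out
  ...F..
  ...TT.
  ...FTT
  ..F.TT
  .FTTTT
Step 5: 3 trees catch fire, 4 burn out
  ......
  ...FT.
  ....FT
  ....TT
  ..FTTT
Step 6: 4 trees catch fire, 3 burn out
  ......
  ....F.
  .....F
  ....FT
  ...FTT

......
....F.
.....F
....FT
...FTT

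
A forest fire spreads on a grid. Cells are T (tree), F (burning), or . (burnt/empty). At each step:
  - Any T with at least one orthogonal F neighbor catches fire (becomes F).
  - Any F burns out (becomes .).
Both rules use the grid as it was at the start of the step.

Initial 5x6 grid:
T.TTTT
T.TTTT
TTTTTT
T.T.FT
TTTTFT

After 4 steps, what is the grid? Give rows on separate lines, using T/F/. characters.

Step 1: 4 trees catch fire, 2 burn out
  T.TTTT
  T.TTTT
  TTTTFT
  T.T..F
  TTTF.F
Step 2: 4 trees catch fire, 4 burn out
  T.TTTT
  T.TTFT
  TTTF.F
  T.T...
  TTF...
Step 3: 6 trees catch fire, 4 burn out
  T.TTFT
  T.TF.F
  TTF...
  T.F...
  TF....
Step 4: 5 trees catch fire, 6 burn out
  T.TF.F
  T.F...
  TF....
  T.....
  F.....

T.TF.F
T.F...
TF....
T.....
F.....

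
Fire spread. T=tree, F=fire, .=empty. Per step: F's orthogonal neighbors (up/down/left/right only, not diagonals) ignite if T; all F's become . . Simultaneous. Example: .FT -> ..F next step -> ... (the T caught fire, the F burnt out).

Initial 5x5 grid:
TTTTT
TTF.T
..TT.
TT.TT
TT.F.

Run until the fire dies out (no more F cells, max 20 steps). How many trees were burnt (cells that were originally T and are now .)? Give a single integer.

Answer: 12

Derivation:
Step 1: +4 fires, +2 burnt (F count now 4)
Step 2: +5 fires, +4 burnt (F count now 5)
Step 3: +2 fires, +5 burnt (F count now 2)
Step 4: +1 fires, +2 burnt (F count now 1)
Step 5: +0 fires, +1 burnt (F count now 0)
Fire out after step 5
Initially T: 16, now '.': 21
Total burnt (originally-T cells now '.'): 12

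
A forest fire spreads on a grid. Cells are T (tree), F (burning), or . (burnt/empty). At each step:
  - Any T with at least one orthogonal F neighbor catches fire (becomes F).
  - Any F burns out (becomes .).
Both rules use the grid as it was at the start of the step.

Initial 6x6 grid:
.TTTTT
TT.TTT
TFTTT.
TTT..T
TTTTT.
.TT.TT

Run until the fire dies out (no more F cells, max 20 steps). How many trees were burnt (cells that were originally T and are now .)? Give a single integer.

Answer: 26

Derivation:
Step 1: +4 fires, +1 burnt (F count now 4)
Step 2: +6 fires, +4 burnt (F count now 6)
Step 3: +6 fires, +6 burnt (F count now 6)
Step 4: +4 fires, +6 burnt (F count now 4)
Step 5: +3 fires, +4 burnt (F count now 3)
Step 6: +2 fires, +3 burnt (F count now 2)
Step 7: +1 fires, +2 burnt (F count now 1)
Step 8: +0 fires, +1 burnt (F count now 0)
Fire out after step 8
Initially T: 27, now '.': 35
Total burnt (originally-T cells now '.'): 26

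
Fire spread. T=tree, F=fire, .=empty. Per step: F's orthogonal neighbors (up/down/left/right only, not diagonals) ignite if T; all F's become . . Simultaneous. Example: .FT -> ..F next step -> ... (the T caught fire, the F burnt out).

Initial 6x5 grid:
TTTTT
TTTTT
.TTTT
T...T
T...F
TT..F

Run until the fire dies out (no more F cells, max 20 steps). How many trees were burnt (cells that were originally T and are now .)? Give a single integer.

Step 1: +1 fires, +2 burnt (F count now 1)
Step 2: +1 fires, +1 burnt (F count now 1)
Step 3: +2 fires, +1 burnt (F count now 2)
Step 4: +3 fires, +2 burnt (F count now 3)
Step 5: +3 fires, +3 burnt (F count now 3)
Step 6: +2 fires, +3 burnt (F count now 2)
Step 7: +2 fires, +2 burnt (F count now 2)
Step 8: +1 fires, +2 burnt (F count now 1)
Step 9: +0 fires, +1 burnt (F count now 0)
Fire out after step 9
Initially T: 19, now '.': 26
Total burnt (originally-T cells now '.'): 15

Answer: 15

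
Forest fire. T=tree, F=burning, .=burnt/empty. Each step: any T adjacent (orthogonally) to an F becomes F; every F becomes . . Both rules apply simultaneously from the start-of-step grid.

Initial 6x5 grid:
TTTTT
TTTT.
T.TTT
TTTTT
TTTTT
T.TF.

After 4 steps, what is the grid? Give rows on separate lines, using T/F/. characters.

Step 1: 2 trees catch fire, 1 burn out
  TTTTT
  TTTT.
  T.TTT
  TTTTT
  TTTFT
  T.F..
Step 2: 3 trees catch fire, 2 burn out
  TTTTT
  TTTT.
  T.TTT
  TTTFT
  TTF.F
  T....
Step 3: 4 trees catch fire, 3 burn out
  TTTTT
  TTTT.
  T.TFT
  TTF.F
  TF...
  T....
Step 4: 5 trees catch fire, 4 burn out
  TTTTT
  TTTF.
  T.F.F
  TF...
  F....
  T....

TTTTT
TTTF.
T.F.F
TF...
F....
T....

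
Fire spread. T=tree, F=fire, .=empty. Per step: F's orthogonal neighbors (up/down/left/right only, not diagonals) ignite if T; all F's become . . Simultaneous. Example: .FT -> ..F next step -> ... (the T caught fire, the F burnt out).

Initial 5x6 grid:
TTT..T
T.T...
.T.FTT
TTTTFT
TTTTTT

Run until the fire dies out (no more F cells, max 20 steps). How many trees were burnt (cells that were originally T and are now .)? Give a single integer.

Step 1: +4 fires, +2 burnt (F count now 4)
Step 2: +4 fires, +4 burnt (F count now 4)
Step 3: +2 fires, +4 burnt (F count now 2)
Step 4: +3 fires, +2 burnt (F count now 3)
Step 5: +1 fires, +3 burnt (F count now 1)
Step 6: +0 fires, +1 burnt (F count now 0)
Fire out after step 6
Initially T: 20, now '.': 24
Total burnt (originally-T cells now '.'): 14

Answer: 14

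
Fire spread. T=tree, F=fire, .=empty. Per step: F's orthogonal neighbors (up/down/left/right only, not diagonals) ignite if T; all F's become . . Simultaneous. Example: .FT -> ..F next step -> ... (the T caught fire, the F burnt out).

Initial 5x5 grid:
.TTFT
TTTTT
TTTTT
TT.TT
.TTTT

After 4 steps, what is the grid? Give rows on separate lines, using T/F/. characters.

Step 1: 3 trees catch fire, 1 burn out
  .TF.F
  TTTFT
  TTTTT
  TT.TT
  .TTTT
Step 2: 4 trees catch fire, 3 burn out
  .F...
  TTF.F
  TTTFT
  TT.TT
  .TTTT
Step 3: 4 trees catch fire, 4 burn out
  .....
  TF...
  TTF.F
  TT.FT
  .TTTT
Step 4: 4 trees catch fire, 4 burn out
  .....
  F....
  TF...
  TT..F
  .TTFT

.....
F....
TF...
TT..F
.TTFT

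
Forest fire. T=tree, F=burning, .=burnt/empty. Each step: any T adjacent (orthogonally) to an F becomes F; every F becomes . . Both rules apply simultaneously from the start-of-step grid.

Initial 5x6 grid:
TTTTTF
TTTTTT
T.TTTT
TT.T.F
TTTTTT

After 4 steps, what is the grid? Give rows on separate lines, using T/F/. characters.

Step 1: 4 trees catch fire, 2 burn out
  TTTTF.
  TTTTTF
  T.TTTF
  TT.T..
  TTTTTF
Step 2: 4 trees catch fire, 4 burn out
  TTTF..
  TTTTF.
  T.TTF.
  TT.T..
  TTTTF.
Step 3: 4 trees catch fire, 4 burn out
  TTF...
  TTTF..
  T.TF..
  TT.T..
  TTTF..
Step 4: 5 trees catch fire, 4 burn out
  TF....
  TTF...
  T.F...
  TT.F..
  TTF...

TF....
TTF...
T.F...
TT.F..
TTF...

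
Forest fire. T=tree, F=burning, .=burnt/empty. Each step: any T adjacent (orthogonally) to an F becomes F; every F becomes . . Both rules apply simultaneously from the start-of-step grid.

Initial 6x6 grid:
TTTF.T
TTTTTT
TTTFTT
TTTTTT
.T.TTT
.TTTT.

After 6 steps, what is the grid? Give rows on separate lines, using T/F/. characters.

Step 1: 5 trees catch fire, 2 burn out
  TTF..T
  TTTFTT
  TTF.FT
  TTTFTT
  .T.TTT
  .TTTT.
Step 2: 8 trees catch fire, 5 burn out
  TF...T
  TTF.FT
  TF...F
  TTF.FT
  .T.FTT
  .TTTT.
Step 3: 8 trees catch fire, 8 burn out
  F....T
  TF...F
  F.....
  TF...F
  .T..FT
  .TTFT.
Step 4: 7 trees catch fire, 8 burn out
  .....F
  F.....
  ......
  F.....
  .F...F
  .TF.F.
Step 5: 1 trees catch fire, 7 burn out
  ......
  ......
  ......
  ......
  ......
  .F....
Step 6: 0 trees catch fire, 1 burn out
  ......
  ......
  ......
  ......
  ......
  ......

......
......
......
......
......
......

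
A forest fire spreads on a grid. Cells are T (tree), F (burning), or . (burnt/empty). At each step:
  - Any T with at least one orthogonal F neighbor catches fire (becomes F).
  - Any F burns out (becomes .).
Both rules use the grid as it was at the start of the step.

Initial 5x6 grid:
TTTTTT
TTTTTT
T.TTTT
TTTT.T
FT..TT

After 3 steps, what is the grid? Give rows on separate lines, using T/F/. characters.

Step 1: 2 trees catch fire, 1 burn out
  TTTTTT
  TTTTTT
  T.TTTT
  FTTT.T
  .F..TT
Step 2: 2 trees catch fire, 2 burn out
  TTTTTT
  TTTTTT
  F.TTTT
  .FTT.T
  ....TT
Step 3: 2 trees catch fire, 2 burn out
  TTTTTT
  FTTTTT
  ..TTTT
  ..FT.T
  ....TT

TTTTTT
FTTTTT
..TTTT
..FT.T
....TT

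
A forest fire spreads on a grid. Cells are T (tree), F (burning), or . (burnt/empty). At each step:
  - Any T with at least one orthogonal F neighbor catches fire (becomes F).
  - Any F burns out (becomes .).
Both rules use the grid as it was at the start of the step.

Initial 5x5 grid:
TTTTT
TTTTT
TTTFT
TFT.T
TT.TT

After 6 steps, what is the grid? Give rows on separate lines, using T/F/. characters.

Step 1: 7 trees catch fire, 2 burn out
  TTTTT
  TTTFT
  TFF.F
  F.F.T
  TF.TT
Step 2: 7 trees catch fire, 7 burn out
  TTTFT
  TFF.F
  F....
  ....F
  F..TT
Step 3: 5 trees catch fire, 7 burn out
  TFF.F
  F....
  .....
  .....
  ...TF
Step 4: 2 trees catch fire, 5 burn out
  F....
  .....
  .....
  .....
  ...F.
Step 5: 0 trees catch fire, 2 burn out
  .....
  .....
  .....
  .....
  .....
Step 6: 0 trees catch fire, 0 burn out
  .....
  .....
  .....
  .....
  .....

.....
.....
.....
.....
.....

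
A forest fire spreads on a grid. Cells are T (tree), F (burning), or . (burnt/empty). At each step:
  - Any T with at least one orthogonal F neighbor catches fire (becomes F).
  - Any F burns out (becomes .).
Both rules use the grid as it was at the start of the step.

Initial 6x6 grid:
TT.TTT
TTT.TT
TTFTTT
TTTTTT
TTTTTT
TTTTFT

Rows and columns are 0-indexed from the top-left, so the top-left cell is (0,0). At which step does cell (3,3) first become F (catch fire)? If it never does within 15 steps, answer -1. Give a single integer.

Step 1: cell (3,3)='T' (+7 fires, +2 burnt)
Step 2: cell (3,3)='F' (+10 fires, +7 burnt)
  -> target ignites at step 2
Step 3: cell (3,3)='.' (+8 fires, +10 burnt)
Step 4: cell (3,3)='.' (+5 fires, +8 burnt)
Step 5: cell (3,3)='.' (+2 fires, +5 burnt)
Step 6: cell (3,3)='.' (+0 fires, +2 burnt)
  fire out at step 6

2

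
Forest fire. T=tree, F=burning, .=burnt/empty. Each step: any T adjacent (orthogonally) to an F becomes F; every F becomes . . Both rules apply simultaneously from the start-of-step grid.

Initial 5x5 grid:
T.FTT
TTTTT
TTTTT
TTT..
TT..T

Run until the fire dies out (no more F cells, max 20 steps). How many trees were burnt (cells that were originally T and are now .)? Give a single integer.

Step 1: +2 fires, +1 burnt (F count now 2)
Step 2: +4 fires, +2 burnt (F count now 4)
Step 3: +5 fires, +4 burnt (F count now 5)
Step 4: +4 fires, +5 burnt (F count now 4)
Step 5: +2 fires, +4 burnt (F count now 2)
Step 6: +1 fires, +2 burnt (F count now 1)
Step 7: +0 fires, +1 burnt (F count now 0)
Fire out after step 7
Initially T: 19, now '.': 24
Total burnt (originally-T cells now '.'): 18

Answer: 18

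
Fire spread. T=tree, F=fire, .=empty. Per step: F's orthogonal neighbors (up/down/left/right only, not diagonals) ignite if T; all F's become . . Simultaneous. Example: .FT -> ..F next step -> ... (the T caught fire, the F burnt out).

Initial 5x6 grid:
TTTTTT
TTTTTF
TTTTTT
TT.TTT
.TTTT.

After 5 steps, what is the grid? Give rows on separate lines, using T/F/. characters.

Step 1: 3 trees catch fire, 1 burn out
  TTTTTF
  TTTTF.
  TTTTTF
  TT.TTT
  .TTTT.
Step 2: 4 trees catch fire, 3 burn out
  TTTTF.
  TTTF..
  TTTTF.
  TT.TTF
  .TTTT.
Step 3: 4 trees catch fire, 4 burn out
  TTTF..
  TTF...
  TTTF..
  TT.TF.
  .TTTT.
Step 4: 5 trees catch fire, 4 burn out
  TTF...
  TF....
  TTF...
  TT.F..
  .TTTF.
Step 5: 4 trees catch fire, 5 burn out
  TF....
  F.....
  TF....
  TT....
  .TTF..

TF....
F.....
TF....
TT....
.TTF..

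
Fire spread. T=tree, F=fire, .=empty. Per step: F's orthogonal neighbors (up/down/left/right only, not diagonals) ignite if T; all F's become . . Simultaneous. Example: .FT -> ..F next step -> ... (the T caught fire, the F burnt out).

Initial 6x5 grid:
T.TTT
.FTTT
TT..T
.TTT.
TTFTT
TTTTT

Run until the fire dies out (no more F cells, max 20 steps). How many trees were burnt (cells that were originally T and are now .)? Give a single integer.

Step 1: +6 fires, +2 burnt (F count now 6)
Step 2: +9 fires, +6 burnt (F count now 9)
Step 3: +4 fires, +9 burnt (F count now 4)
Step 4: +2 fires, +4 burnt (F count now 2)
Step 5: +0 fires, +2 burnt (F count now 0)
Fire out after step 5
Initially T: 22, now '.': 29
Total burnt (originally-T cells now '.'): 21

Answer: 21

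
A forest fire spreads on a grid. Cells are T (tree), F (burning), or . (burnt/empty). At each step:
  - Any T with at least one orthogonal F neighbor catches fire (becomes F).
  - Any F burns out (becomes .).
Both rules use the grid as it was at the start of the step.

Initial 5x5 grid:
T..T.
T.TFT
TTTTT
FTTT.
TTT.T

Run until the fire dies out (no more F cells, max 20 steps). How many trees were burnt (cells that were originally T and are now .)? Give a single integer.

Answer: 16

Derivation:
Step 1: +7 fires, +2 burnt (F count now 7)
Step 2: +7 fires, +7 burnt (F count now 7)
Step 3: +2 fires, +7 burnt (F count now 2)
Step 4: +0 fires, +2 burnt (F count now 0)
Fire out after step 4
Initially T: 17, now '.': 24
Total burnt (originally-T cells now '.'): 16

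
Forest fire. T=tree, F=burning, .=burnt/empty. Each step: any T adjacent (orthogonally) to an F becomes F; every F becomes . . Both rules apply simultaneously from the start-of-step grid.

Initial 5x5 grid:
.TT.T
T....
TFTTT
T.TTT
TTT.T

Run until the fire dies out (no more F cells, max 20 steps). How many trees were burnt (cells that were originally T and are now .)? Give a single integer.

Answer: 13

Derivation:
Step 1: +2 fires, +1 burnt (F count now 2)
Step 2: +4 fires, +2 burnt (F count now 4)
Step 3: +4 fires, +4 burnt (F count now 4)
Step 4: +2 fires, +4 burnt (F count now 2)
Step 5: +1 fires, +2 burnt (F count now 1)
Step 6: +0 fires, +1 burnt (F count now 0)
Fire out after step 6
Initially T: 16, now '.': 22
Total burnt (originally-T cells now '.'): 13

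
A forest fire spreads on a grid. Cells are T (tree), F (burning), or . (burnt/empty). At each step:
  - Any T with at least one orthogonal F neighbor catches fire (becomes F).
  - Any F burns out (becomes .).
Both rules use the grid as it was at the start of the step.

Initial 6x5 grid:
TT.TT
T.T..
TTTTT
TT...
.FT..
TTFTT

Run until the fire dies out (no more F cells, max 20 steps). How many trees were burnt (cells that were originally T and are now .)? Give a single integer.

Answer: 16

Derivation:
Step 1: +4 fires, +2 burnt (F count now 4)
Step 2: +4 fires, +4 burnt (F count now 4)
Step 3: +2 fires, +4 burnt (F count now 2)
Step 4: +3 fires, +2 burnt (F count now 3)
Step 5: +2 fires, +3 burnt (F count now 2)
Step 6: +1 fires, +2 burnt (F count now 1)
Step 7: +0 fires, +1 burnt (F count now 0)
Fire out after step 7
Initially T: 18, now '.': 28
Total burnt (originally-T cells now '.'): 16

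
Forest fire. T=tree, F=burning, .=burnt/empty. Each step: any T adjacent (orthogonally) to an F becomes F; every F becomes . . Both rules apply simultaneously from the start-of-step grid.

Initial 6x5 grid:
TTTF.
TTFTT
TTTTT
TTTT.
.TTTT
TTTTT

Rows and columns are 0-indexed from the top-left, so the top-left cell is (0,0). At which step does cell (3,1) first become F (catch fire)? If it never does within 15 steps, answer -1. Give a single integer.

Step 1: cell (3,1)='T' (+4 fires, +2 burnt)
Step 2: cell (3,1)='T' (+6 fires, +4 burnt)
Step 3: cell (3,1)='F' (+6 fires, +6 burnt)
  -> target ignites at step 3
Step 4: cell (3,1)='.' (+4 fires, +6 burnt)
Step 5: cell (3,1)='.' (+3 fires, +4 burnt)
Step 6: cell (3,1)='.' (+2 fires, +3 burnt)
Step 7: cell (3,1)='.' (+0 fires, +2 burnt)
  fire out at step 7

3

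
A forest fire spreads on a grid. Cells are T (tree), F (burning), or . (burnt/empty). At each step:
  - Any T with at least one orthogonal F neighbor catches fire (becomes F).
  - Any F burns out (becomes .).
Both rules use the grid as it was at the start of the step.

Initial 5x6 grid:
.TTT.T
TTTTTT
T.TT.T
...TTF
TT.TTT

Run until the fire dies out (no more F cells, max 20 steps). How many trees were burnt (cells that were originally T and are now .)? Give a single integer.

Answer: 19

Derivation:
Step 1: +3 fires, +1 burnt (F count now 3)
Step 2: +3 fires, +3 burnt (F count now 3)
Step 3: +4 fires, +3 burnt (F count now 4)
Step 4: +2 fires, +4 burnt (F count now 2)
Step 5: +2 fires, +2 burnt (F count now 2)
Step 6: +2 fires, +2 burnt (F count now 2)
Step 7: +2 fires, +2 burnt (F count now 2)
Step 8: +1 fires, +2 burnt (F count now 1)
Step 9: +0 fires, +1 burnt (F count now 0)
Fire out after step 9
Initially T: 21, now '.': 28
Total burnt (originally-T cells now '.'): 19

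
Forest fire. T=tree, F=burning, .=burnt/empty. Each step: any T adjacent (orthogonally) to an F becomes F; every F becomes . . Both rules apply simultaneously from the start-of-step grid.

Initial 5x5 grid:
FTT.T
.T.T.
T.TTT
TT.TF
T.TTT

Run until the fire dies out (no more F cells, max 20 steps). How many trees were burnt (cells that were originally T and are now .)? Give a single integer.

Step 1: +4 fires, +2 burnt (F count now 4)
Step 2: +4 fires, +4 burnt (F count now 4)
Step 3: +3 fires, +4 burnt (F count now 3)
Step 4: +0 fires, +3 burnt (F count now 0)
Fire out after step 4
Initially T: 16, now '.': 20
Total burnt (originally-T cells now '.'): 11

Answer: 11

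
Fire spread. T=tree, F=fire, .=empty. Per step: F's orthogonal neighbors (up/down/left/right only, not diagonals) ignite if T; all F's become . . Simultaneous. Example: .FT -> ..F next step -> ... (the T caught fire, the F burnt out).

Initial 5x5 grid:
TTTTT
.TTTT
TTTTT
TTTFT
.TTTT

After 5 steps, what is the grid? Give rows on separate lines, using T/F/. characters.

Step 1: 4 trees catch fire, 1 burn out
  TTTTT
  .TTTT
  TTTFT
  TTF.F
  .TTFT
Step 2: 6 trees catch fire, 4 burn out
  TTTTT
  .TTFT
  TTF.F
  TF...
  .TF.F
Step 3: 6 trees catch fire, 6 burn out
  TTTFT
  .TF.F
  TF...
  F....
  .F...
Step 4: 4 trees catch fire, 6 burn out
  TTF.F
  .F...
  F....
  .....
  .....
Step 5: 1 trees catch fire, 4 burn out
  TF...
  .....
  .....
  .....
  .....

TF...
.....
.....
.....
.....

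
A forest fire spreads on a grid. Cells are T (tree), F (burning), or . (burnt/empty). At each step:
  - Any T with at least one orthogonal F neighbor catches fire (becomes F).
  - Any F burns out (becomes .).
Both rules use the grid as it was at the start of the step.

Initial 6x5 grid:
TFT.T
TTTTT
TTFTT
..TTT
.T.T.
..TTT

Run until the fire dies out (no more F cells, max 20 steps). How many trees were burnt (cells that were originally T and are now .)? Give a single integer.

Answer: 19

Derivation:
Step 1: +7 fires, +2 burnt (F count now 7)
Step 2: +5 fires, +7 burnt (F count now 5)
Step 3: +3 fires, +5 burnt (F count now 3)
Step 4: +2 fires, +3 burnt (F count now 2)
Step 5: +2 fires, +2 burnt (F count now 2)
Step 6: +0 fires, +2 burnt (F count now 0)
Fire out after step 6
Initially T: 20, now '.': 29
Total burnt (originally-T cells now '.'): 19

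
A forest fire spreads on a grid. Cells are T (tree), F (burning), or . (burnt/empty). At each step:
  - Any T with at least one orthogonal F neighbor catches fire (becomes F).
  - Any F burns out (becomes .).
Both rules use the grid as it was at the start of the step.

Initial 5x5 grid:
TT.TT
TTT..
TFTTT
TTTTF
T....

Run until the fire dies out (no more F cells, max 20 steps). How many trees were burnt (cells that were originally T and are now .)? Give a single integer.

Step 1: +6 fires, +2 burnt (F count now 6)
Step 2: +6 fires, +6 burnt (F count now 6)
Step 3: +2 fires, +6 burnt (F count now 2)
Step 4: +0 fires, +2 burnt (F count now 0)
Fire out after step 4
Initially T: 16, now '.': 23
Total burnt (originally-T cells now '.'): 14

Answer: 14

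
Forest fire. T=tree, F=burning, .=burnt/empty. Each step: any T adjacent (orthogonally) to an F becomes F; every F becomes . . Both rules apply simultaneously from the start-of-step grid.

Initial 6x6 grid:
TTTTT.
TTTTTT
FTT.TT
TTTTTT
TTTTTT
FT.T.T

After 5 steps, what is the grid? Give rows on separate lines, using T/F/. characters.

Step 1: 5 trees catch fire, 2 burn out
  TTTTT.
  FTTTTT
  .FT.TT
  FTTTTT
  FTTTTT
  .F.T.T
Step 2: 5 trees catch fire, 5 burn out
  FTTTT.
  .FTTTT
  ..F.TT
  .FTTTT
  .FTTTT
  ...T.T
Step 3: 4 trees catch fire, 5 burn out
  .FTTT.
  ..FTTT
  ....TT
  ..FTTT
  ..FTTT
  ...T.T
Step 4: 4 trees catch fire, 4 burn out
  ..FTT.
  ...FTT
  ....TT
  ...FTT
  ...FTT
  ...T.T
Step 5: 5 trees catch fire, 4 burn out
  ...FT.
  ....FT
  ....TT
  ....FT
  ....FT
  ...F.T

...FT.
....FT
....TT
....FT
....FT
...F.T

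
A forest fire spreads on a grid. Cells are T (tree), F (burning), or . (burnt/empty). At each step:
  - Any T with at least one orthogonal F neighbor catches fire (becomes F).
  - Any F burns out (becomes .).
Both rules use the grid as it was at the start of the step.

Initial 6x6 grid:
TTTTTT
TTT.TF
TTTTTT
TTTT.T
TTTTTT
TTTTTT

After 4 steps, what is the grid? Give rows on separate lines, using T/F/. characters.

Step 1: 3 trees catch fire, 1 burn out
  TTTTTF
  TTT.F.
  TTTTTF
  TTTT.T
  TTTTTT
  TTTTTT
Step 2: 3 trees catch fire, 3 burn out
  TTTTF.
  TTT...
  TTTTF.
  TTTT.F
  TTTTTT
  TTTTTT
Step 3: 3 trees catch fire, 3 burn out
  TTTF..
  TTT...
  TTTF..
  TTTT..
  TTTTTF
  TTTTTT
Step 4: 5 trees catch fire, 3 burn out
  TTF...
  TTT...
  TTF...
  TTTF..
  TTTTF.
  TTTTTF

TTF...
TTT...
TTF...
TTTF..
TTTTF.
TTTTTF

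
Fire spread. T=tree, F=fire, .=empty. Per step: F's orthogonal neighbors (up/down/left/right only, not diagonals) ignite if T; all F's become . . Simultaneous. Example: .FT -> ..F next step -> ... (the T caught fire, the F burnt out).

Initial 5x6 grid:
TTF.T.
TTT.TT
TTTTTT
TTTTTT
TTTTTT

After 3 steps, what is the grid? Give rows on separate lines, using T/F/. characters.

Step 1: 2 trees catch fire, 1 burn out
  TF..T.
  TTF.TT
  TTTTTT
  TTTTTT
  TTTTTT
Step 2: 3 trees catch fire, 2 burn out
  F...T.
  TF..TT
  TTFTTT
  TTTTTT
  TTTTTT
Step 3: 4 trees catch fire, 3 burn out
  ....T.
  F...TT
  TF.FTT
  TTFTTT
  TTTTTT

....T.
F...TT
TF.FTT
TTFTTT
TTTTTT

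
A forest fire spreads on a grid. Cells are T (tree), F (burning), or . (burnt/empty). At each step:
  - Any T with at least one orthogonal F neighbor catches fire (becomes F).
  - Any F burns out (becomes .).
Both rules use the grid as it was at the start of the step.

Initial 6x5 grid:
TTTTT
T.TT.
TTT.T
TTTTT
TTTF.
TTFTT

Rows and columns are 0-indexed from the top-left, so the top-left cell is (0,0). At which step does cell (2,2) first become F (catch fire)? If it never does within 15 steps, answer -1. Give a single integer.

Step 1: cell (2,2)='T' (+4 fires, +2 burnt)
Step 2: cell (2,2)='T' (+5 fires, +4 burnt)
Step 3: cell (2,2)='F' (+4 fires, +5 burnt)
  -> target ignites at step 3
Step 4: cell (2,2)='.' (+3 fires, +4 burnt)
Step 5: cell (2,2)='.' (+3 fires, +3 burnt)
Step 6: cell (2,2)='.' (+3 fires, +3 burnt)
Step 7: cell (2,2)='.' (+2 fires, +3 burnt)
Step 8: cell (2,2)='.' (+0 fires, +2 burnt)
  fire out at step 8

3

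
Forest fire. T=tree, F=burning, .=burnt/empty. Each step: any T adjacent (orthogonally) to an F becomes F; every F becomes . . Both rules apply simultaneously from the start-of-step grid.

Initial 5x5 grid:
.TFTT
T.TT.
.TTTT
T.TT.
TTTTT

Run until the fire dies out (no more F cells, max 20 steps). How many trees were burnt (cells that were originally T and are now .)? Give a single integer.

Answer: 17

Derivation:
Step 1: +3 fires, +1 burnt (F count now 3)
Step 2: +3 fires, +3 burnt (F count now 3)
Step 3: +3 fires, +3 burnt (F count now 3)
Step 4: +3 fires, +3 burnt (F count now 3)
Step 5: +2 fires, +3 burnt (F count now 2)
Step 6: +2 fires, +2 burnt (F count now 2)
Step 7: +1 fires, +2 burnt (F count now 1)
Step 8: +0 fires, +1 burnt (F count now 0)
Fire out after step 8
Initially T: 18, now '.': 24
Total burnt (originally-T cells now '.'): 17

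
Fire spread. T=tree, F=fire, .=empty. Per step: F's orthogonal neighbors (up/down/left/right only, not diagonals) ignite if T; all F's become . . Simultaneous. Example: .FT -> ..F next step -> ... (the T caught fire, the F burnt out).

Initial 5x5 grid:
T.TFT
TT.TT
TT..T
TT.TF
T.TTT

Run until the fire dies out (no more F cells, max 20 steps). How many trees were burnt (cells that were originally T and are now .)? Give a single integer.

Step 1: +6 fires, +2 burnt (F count now 6)
Step 2: +2 fires, +6 burnt (F count now 2)
Step 3: +1 fires, +2 burnt (F count now 1)
Step 4: +0 fires, +1 burnt (F count now 0)
Fire out after step 4
Initially T: 17, now '.': 17
Total burnt (originally-T cells now '.'): 9

Answer: 9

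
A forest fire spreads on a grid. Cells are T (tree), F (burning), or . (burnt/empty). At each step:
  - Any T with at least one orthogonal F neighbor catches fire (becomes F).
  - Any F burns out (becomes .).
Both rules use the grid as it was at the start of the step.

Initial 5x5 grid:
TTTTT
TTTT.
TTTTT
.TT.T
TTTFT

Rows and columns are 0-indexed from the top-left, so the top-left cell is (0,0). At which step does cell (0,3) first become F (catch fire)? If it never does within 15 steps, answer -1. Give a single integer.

Step 1: cell (0,3)='T' (+2 fires, +1 burnt)
Step 2: cell (0,3)='T' (+3 fires, +2 burnt)
Step 3: cell (0,3)='T' (+4 fires, +3 burnt)
Step 4: cell (0,3)='T' (+3 fires, +4 burnt)
Step 5: cell (0,3)='T' (+4 fires, +3 burnt)
Step 6: cell (0,3)='F' (+3 fires, +4 burnt)
  -> target ignites at step 6
Step 7: cell (0,3)='.' (+2 fires, +3 burnt)
Step 8: cell (0,3)='.' (+0 fires, +2 burnt)
  fire out at step 8

6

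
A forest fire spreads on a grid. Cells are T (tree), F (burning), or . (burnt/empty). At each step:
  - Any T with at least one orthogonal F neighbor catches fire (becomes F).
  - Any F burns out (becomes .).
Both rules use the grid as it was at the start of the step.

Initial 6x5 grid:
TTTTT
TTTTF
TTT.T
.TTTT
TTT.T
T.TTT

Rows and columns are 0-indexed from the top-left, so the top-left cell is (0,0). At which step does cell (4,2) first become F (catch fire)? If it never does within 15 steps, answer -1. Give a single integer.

Step 1: cell (4,2)='T' (+3 fires, +1 burnt)
Step 2: cell (4,2)='T' (+3 fires, +3 burnt)
Step 3: cell (4,2)='T' (+5 fires, +3 burnt)
Step 4: cell (4,2)='T' (+5 fires, +5 burnt)
Step 5: cell (4,2)='F' (+5 fires, +5 burnt)
  -> target ignites at step 5
Step 6: cell (4,2)='.' (+2 fires, +5 burnt)
Step 7: cell (4,2)='.' (+1 fires, +2 burnt)
Step 8: cell (4,2)='.' (+1 fires, +1 burnt)
Step 9: cell (4,2)='.' (+0 fires, +1 burnt)
  fire out at step 9

5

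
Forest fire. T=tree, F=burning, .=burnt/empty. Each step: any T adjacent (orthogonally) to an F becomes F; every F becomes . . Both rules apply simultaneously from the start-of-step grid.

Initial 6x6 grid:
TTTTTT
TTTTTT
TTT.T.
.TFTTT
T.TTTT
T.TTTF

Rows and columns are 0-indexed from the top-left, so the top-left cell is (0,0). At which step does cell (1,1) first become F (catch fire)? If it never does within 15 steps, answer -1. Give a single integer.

Step 1: cell (1,1)='T' (+6 fires, +2 burnt)
Step 2: cell (1,1)='T' (+8 fires, +6 burnt)
Step 3: cell (1,1)='F' (+5 fires, +8 burnt)
  -> target ignites at step 3
Step 4: cell (1,1)='.' (+4 fires, +5 burnt)
Step 5: cell (1,1)='.' (+3 fires, +4 burnt)
Step 6: cell (1,1)='.' (+1 fires, +3 burnt)
Step 7: cell (1,1)='.' (+0 fires, +1 burnt)
  fire out at step 7

3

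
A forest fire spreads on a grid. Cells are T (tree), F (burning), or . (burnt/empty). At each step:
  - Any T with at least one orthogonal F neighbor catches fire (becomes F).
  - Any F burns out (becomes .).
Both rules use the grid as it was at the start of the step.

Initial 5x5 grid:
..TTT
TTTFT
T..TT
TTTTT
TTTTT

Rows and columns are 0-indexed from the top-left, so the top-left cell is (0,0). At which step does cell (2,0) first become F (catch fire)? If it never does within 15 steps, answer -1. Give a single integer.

Step 1: cell (2,0)='T' (+4 fires, +1 burnt)
Step 2: cell (2,0)='T' (+5 fires, +4 burnt)
Step 3: cell (2,0)='T' (+4 fires, +5 burnt)
Step 4: cell (2,0)='F' (+4 fires, +4 burnt)
  -> target ignites at step 4
Step 5: cell (2,0)='.' (+2 fires, +4 burnt)
Step 6: cell (2,0)='.' (+1 fires, +2 burnt)
Step 7: cell (2,0)='.' (+0 fires, +1 burnt)
  fire out at step 7

4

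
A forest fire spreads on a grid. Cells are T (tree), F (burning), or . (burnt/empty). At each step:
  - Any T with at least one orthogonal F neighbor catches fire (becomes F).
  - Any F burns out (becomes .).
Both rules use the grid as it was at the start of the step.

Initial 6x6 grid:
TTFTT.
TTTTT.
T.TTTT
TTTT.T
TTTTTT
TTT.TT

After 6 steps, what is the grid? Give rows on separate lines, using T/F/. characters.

Step 1: 3 trees catch fire, 1 burn out
  TF.FT.
  TTFTT.
  T.TTTT
  TTTT.T
  TTTTTT
  TTT.TT
Step 2: 5 trees catch fire, 3 burn out
  F...F.
  TF.FT.
  T.FTTT
  TTTT.T
  TTTTTT
  TTT.TT
Step 3: 4 trees catch fire, 5 burn out
  ......
  F...F.
  T..FTT
  TTFT.T
  TTTTTT
  TTT.TT
Step 4: 5 trees catch fire, 4 burn out
  ......
  ......
  F...FT
  TF.F.T
  TTFTTT
  TTT.TT
Step 5: 5 trees catch fire, 5 burn out
  ......
  ......
  .....F
  F....T
  TF.FTT
  TTF.TT
Step 6: 4 trees catch fire, 5 burn out
  ......
  ......
  ......
  .....F
  F...FT
  TF..TT

......
......
......
.....F
F...FT
TF..TT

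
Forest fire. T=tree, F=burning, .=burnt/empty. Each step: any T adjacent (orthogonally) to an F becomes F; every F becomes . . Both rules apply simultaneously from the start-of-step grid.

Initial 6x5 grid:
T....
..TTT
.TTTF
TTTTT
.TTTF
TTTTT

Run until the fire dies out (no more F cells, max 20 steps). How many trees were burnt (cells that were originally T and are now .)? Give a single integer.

Answer: 19

Derivation:
Step 1: +5 fires, +2 burnt (F count now 5)
Step 2: +5 fires, +5 burnt (F count now 5)
Step 3: +5 fires, +5 burnt (F count now 5)
Step 4: +2 fires, +5 burnt (F count now 2)
Step 5: +2 fires, +2 burnt (F count now 2)
Step 6: +0 fires, +2 burnt (F count now 0)
Fire out after step 6
Initially T: 20, now '.': 29
Total burnt (originally-T cells now '.'): 19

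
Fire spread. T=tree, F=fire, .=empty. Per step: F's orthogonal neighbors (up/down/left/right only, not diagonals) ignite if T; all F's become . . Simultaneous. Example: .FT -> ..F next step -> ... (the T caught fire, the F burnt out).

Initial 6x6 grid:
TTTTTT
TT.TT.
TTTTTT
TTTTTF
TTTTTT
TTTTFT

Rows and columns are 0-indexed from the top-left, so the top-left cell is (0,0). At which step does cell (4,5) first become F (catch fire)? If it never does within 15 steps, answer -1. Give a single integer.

Step 1: cell (4,5)='F' (+6 fires, +2 burnt)
  -> target ignites at step 1
Step 2: cell (4,5)='.' (+4 fires, +6 burnt)
Step 3: cell (4,5)='.' (+5 fires, +4 burnt)
Step 4: cell (4,5)='.' (+6 fires, +5 burnt)
Step 5: cell (4,5)='.' (+5 fires, +6 burnt)
Step 6: cell (4,5)='.' (+3 fires, +5 burnt)
Step 7: cell (4,5)='.' (+2 fires, +3 burnt)
Step 8: cell (4,5)='.' (+1 fires, +2 burnt)
Step 9: cell (4,5)='.' (+0 fires, +1 burnt)
  fire out at step 9

1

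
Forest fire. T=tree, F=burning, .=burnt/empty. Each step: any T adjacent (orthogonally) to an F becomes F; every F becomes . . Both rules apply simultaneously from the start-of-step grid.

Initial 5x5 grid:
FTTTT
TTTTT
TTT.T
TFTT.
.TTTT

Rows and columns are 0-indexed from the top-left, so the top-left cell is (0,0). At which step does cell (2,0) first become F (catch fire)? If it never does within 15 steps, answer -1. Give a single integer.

Step 1: cell (2,0)='T' (+6 fires, +2 burnt)
Step 2: cell (2,0)='F' (+6 fires, +6 burnt)
  -> target ignites at step 2
Step 3: cell (2,0)='.' (+3 fires, +6 burnt)
Step 4: cell (2,0)='.' (+3 fires, +3 burnt)
Step 5: cell (2,0)='.' (+1 fires, +3 burnt)
Step 6: cell (2,0)='.' (+1 fires, +1 burnt)
Step 7: cell (2,0)='.' (+0 fires, +1 burnt)
  fire out at step 7

2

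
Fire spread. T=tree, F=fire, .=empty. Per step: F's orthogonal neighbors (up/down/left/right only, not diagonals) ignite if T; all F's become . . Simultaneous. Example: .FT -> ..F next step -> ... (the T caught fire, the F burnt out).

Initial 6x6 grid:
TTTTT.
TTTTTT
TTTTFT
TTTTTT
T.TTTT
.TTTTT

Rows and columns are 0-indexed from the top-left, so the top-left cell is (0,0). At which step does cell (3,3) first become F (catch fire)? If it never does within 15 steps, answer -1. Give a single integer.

Step 1: cell (3,3)='T' (+4 fires, +1 burnt)
Step 2: cell (3,3)='F' (+7 fires, +4 burnt)
  -> target ignites at step 2
Step 3: cell (3,3)='.' (+7 fires, +7 burnt)
Step 4: cell (3,3)='.' (+7 fires, +7 burnt)
Step 5: cell (3,3)='.' (+4 fires, +7 burnt)
Step 6: cell (3,3)='.' (+3 fires, +4 burnt)
Step 7: cell (3,3)='.' (+0 fires, +3 burnt)
  fire out at step 7

2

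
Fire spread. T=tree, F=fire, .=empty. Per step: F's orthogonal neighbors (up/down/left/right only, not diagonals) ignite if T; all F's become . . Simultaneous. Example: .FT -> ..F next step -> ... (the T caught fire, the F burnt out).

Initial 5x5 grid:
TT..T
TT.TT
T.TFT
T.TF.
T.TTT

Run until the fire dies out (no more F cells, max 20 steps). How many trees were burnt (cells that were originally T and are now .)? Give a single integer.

Step 1: +5 fires, +2 burnt (F count now 5)
Step 2: +3 fires, +5 burnt (F count now 3)
Step 3: +1 fires, +3 burnt (F count now 1)
Step 4: +0 fires, +1 burnt (F count now 0)
Fire out after step 4
Initially T: 16, now '.': 18
Total burnt (originally-T cells now '.'): 9

Answer: 9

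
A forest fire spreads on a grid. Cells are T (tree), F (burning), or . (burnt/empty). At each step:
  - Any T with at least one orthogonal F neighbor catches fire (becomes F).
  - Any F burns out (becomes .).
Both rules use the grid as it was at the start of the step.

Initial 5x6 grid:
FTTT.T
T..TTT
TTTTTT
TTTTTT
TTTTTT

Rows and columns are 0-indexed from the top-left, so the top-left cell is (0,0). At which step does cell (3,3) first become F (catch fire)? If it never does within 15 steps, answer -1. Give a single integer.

Step 1: cell (3,3)='T' (+2 fires, +1 burnt)
Step 2: cell (3,3)='T' (+2 fires, +2 burnt)
Step 3: cell (3,3)='T' (+3 fires, +2 burnt)
Step 4: cell (3,3)='T' (+4 fires, +3 burnt)
Step 5: cell (3,3)='T' (+4 fires, +4 burnt)
Step 6: cell (3,3)='F' (+4 fires, +4 burnt)
  -> target ignites at step 6
Step 7: cell (3,3)='.' (+4 fires, +4 burnt)
Step 8: cell (3,3)='.' (+2 fires, +4 burnt)
Step 9: cell (3,3)='.' (+1 fires, +2 burnt)
Step 10: cell (3,3)='.' (+0 fires, +1 burnt)
  fire out at step 10

6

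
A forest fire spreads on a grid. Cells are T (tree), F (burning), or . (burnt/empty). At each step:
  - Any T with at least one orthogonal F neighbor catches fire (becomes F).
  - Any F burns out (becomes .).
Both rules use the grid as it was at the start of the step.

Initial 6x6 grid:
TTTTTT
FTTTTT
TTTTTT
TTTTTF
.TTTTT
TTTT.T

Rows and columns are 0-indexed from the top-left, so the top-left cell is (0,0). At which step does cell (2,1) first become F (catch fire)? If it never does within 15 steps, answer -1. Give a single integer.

Step 1: cell (2,1)='T' (+6 fires, +2 burnt)
Step 2: cell (2,1)='F' (+9 fires, +6 burnt)
  -> target ignites at step 2
Step 3: cell (2,1)='.' (+9 fires, +9 burnt)
Step 4: cell (2,1)='.' (+5 fires, +9 burnt)
Step 5: cell (2,1)='.' (+2 fires, +5 burnt)
Step 6: cell (2,1)='.' (+1 fires, +2 burnt)
Step 7: cell (2,1)='.' (+0 fires, +1 burnt)
  fire out at step 7

2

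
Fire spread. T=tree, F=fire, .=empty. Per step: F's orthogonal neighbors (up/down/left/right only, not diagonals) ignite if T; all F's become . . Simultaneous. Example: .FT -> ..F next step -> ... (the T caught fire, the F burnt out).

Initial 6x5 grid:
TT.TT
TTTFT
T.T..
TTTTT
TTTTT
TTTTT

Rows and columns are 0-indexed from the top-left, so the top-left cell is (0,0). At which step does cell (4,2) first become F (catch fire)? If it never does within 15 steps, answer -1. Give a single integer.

Step 1: cell (4,2)='T' (+3 fires, +1 burnt)
Step 2: cell (4,2)='T' (+3 fires, +3 burnt)
Step 3: cell (4,2)='T' (+3 fires, +3 burnt)
Step 4: cell (4,2)='F' (+5 fires, +3 burnt)
  -> target ignites at step 4
Step 5: cell (4,2)='.' (+5 fires, +5 burnt)
Step 6: cell (4,2)='.' (+4 fires, +5 burnt)
Step 7: cell (4,2)='.' (+2 fires, +4 burnt)
Step 8: cell (4,2)='.' (+0 fires, +2 burnt)
  fire out at step 8

4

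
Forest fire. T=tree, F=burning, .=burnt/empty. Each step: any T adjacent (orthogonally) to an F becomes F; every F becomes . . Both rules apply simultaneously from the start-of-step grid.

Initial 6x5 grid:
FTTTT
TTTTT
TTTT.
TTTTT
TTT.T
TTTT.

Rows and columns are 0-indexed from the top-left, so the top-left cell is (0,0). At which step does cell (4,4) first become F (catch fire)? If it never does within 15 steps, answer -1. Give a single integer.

Step 1: cell (4,4)='T' (+2 fires, +1 burnt)
Step 2: cell (4,4)='T' (+3 fires, +2 burnt)
Step 3: cell (4,4)='T' (+4 fires, +3 burnt)
Step 4: cell (4,4)='T' (+5 fires, +4 burnt)
Step 5: cell (4,4)='T' (+5 fires, +5 burnt)
Step 6: cell (4,4)='T' (+3 fires, +5 burnt)
Step 7: cell (4,4)='T' (+2 fires, +3 burnt)
Step 8: cell (4,4)='F' (+2 fires, +2 burnt)
  -> target ignites at step 8
Step 9: cell (4,4)='.' (+0 fires, +2 burnt)
  fire out at step 9

8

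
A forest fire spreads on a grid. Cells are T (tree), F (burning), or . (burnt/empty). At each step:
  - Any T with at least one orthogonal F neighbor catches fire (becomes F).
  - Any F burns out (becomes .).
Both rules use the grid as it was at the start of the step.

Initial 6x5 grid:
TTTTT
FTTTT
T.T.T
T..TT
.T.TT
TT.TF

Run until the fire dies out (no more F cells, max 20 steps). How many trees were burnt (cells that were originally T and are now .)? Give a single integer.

Answer: 18

Derivation:
Step 1: +5 fires, +2 burnt (F count now 5)
Step 2: +5 fires, +5 burnt (F count now 5)
Step 3: +5 fires, +5 burnt (F count now 5)
Step 4: +2 fires, +5 burnt (F count now 2)
Step 5: +1 fires, +2 burnt (F count now 1)
Step 6: +0 fires, +1 burnt (F count now 0)
Fire out after step 6
Initially T: 21, now '.': 27
Total burnt (originally-T cells now '.'): 18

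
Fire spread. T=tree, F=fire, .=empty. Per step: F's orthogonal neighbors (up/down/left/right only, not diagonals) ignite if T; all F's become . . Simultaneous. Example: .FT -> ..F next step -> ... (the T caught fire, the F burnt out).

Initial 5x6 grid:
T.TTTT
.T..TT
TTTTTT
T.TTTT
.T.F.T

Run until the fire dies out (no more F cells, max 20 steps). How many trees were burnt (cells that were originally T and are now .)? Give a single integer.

Answer: 19

Derivation:
Step 1: +1 fires, +1 burnt (F count now 1)
Step 2: +3 fires, +1 burnt (F count now 3)
Step 3: +3 fires, +3 burnt (F count now 3)
Step 4: +4 fires, +3 burnt (F count now 4)
Step 5: +4 fires, +4 burnt (F count now 4)
Step 6: +3 fires, +4 burnt (F count now 3)
Step 7: +1 fires, +3 burnt (F count now 1)
Step 8: +0 fires, +1 burnt (F count now 0)
Fire out after step 8
Initially T: 21, now '.': 28
Total burnt (originally-T cells now '.'): 19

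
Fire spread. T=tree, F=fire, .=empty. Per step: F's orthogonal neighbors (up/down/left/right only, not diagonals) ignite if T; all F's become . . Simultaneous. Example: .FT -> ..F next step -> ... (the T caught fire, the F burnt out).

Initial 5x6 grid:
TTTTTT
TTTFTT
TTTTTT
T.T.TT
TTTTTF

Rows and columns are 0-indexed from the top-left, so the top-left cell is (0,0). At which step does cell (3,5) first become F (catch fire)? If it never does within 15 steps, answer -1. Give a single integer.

Step 1: cell (3,5)='F' (+6 fires, +2 burnt)
  -> target ignites at step 1
Step 2: cell (3,5)='.' (+9 fires, +6 burnt)
Step 3: cell (3,5)='.' (+6 fires, +9 burnt)
Step 4: cell (3,5)='.' (+3 fires, +6 burnt)
Step 5: cell (3,5)='.' (+2 fires, +3 burnt)
Step 6: cell (3,5)='.' (+0 fires, +2 burnt)
  fire out at step 6

1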